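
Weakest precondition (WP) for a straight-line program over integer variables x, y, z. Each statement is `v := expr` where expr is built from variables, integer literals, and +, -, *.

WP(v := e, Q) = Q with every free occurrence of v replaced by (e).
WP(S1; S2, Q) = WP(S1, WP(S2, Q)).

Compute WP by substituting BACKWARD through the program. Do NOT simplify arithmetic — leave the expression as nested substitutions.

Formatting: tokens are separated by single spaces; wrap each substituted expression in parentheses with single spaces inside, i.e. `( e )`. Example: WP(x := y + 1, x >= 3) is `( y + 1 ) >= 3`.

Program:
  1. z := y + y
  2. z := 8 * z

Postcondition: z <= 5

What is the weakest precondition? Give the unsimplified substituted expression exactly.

Answer: ( 8 * ( y + y ) ) <= 5

Derivation:
post: z <= 5
stmt 2: z := 8 * z  -- replace 1 occurrence(s) of z with (8 * z)
  => ( 8 * z ) <= 5
stmt 1: z := y + y  -- replace 1 occurrence(s) of z with (y + y)
  => ( 8 * ( y + y ) ) <= 5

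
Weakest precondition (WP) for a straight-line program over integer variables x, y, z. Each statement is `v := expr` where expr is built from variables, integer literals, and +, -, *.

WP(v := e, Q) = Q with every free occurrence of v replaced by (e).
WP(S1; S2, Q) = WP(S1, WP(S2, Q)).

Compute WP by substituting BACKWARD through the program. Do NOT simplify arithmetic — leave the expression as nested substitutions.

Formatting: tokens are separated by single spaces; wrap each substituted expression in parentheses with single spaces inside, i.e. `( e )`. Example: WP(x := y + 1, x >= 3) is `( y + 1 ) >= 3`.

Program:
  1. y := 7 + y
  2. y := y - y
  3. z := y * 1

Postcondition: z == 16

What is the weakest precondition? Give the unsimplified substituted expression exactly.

post: z == 16
stmt 3: z := y * 1  -- replace 1 occurrence(s) of z with (y * 1)
  => ( y * 1 ) == 16
stmt 2: y := y - y  -- replace 1 occurrence(s) of y with (y - y)
  => ( ( y - y ) * 1 ) == 16
stmt 1: y := 7 + y  -- replace 2 occurrence(s) of y with (7 + y)
  => ( ( ( 7 + y ) - ( 7 + y ) ) * 1 ) == 16

Answer: ( ( ( 7 + y ) - ( 7 + y ) ) * 1 ) == 16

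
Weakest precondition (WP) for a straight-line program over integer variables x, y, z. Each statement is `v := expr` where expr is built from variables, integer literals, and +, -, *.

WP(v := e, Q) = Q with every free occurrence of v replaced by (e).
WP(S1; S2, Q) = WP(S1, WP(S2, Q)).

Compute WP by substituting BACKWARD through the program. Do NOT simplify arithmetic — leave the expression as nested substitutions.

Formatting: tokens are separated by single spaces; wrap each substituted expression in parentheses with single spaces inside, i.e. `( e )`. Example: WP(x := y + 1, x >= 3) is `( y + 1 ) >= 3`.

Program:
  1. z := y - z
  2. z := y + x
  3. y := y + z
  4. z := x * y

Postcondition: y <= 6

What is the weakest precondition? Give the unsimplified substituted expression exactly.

Answer: ( y + ( y + x ) ) <= 6

Derivation:
post: y <= 6
stmt 4: z := x * y  -- replace 0 occurrence(s) of z with (x * y)
  => y <= 6
stmt 3: y := y + z  -- replace 1 occurrence(s) of y with (y + z)
  => ( y + z ) <= 6
stmt 2: z := y + x  -- replace 1 occurrence(s) of z with (y + x)
  => ( y + ( y + x ) ) <= 6
stmt 1: z := y - z  -- replace 0 occurrence(s) of z with (y - z)
  => ( y + ( y + x ) ) <= 6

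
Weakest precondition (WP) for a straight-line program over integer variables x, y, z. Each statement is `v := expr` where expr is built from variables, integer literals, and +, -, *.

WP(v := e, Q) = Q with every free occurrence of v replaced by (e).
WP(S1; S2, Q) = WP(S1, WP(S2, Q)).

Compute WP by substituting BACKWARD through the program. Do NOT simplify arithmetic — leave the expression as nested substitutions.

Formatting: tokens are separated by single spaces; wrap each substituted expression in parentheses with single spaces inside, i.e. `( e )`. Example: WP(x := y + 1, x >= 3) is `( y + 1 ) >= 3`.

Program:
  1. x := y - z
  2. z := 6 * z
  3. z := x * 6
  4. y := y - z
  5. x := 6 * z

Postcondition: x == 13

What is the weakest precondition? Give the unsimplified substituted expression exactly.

post: x == 13
stmt 5: x := 6 * z  -- replace 1 occurrence(s) of x with (6 * z)
  => ( 6 * z ) == 13
stmt 4: y := y - z  -- replace 0 occurrence(s) of y with (y - z)
  => ( 6 * z ) == 13
stmt 3: z := x * 6  -- replace 1 occurrence(s) of z with (x * 6)
  => ( 6 * ( x * 6 ) ) == 13
stmt 2: z := 6 * z  -- replace 0 occurrence(s) of z with (6 * z)
  => ( 6 * ( x * 6 ) ) == 13
stmt 1: x := y - z  -- replace 1 occurrence(s) of x with (y - z)
  => ( 6 * ( ( y - z ) * 6 ) ) == 13

Answer: ( 6 * ( ( y - z ) * 6 ) ) == 13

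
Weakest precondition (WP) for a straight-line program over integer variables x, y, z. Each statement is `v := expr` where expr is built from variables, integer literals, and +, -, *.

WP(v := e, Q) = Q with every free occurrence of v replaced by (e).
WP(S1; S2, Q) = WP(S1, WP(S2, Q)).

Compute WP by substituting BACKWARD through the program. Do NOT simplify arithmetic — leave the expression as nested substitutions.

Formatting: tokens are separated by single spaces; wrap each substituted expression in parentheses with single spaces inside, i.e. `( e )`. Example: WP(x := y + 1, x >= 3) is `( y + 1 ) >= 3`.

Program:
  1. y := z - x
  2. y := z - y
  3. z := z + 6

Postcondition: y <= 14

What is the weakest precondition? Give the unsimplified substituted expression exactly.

Answer: ( z - ( z - x ) ) <= 14

Derivation:
post: y <= 14
stmt 3: z := z + 6  -- replace 0 occurrence(s) of z with (z + 6)
  => y <= 14
stmt 2: y := z - y  -- replace 1 occurrence(s) of y with (z - y)
  => ( z - y ) <= 14
stmt 1: y := z - x  -- replace 1 occurrence(s) of y with (z - x)
  => ( z - ( z - x ) ) <= 14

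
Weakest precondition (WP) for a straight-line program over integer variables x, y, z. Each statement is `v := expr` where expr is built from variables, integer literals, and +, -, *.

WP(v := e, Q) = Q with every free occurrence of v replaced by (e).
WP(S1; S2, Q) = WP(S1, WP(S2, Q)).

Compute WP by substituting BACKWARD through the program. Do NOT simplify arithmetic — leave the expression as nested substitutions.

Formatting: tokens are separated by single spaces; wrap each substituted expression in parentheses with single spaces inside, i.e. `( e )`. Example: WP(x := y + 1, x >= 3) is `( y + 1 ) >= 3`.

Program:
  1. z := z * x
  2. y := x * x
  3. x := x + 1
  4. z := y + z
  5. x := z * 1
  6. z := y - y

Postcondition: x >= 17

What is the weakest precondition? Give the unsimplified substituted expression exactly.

Answer: ( ( ( x * x ) + ( z * x ) ) * 1 ) >= 17

Derivation:
post: x >= 17
stmt 6: z := y - y  -- replace 0 occurrence(s) of z with (y - y)
  => x >= 17
stmt 5: x := z * 1  -- replace 1 occurrence(s) of x with (z * 1)
  => ( z * 1 ) >= 17
stmt 4: z := y + z  -- replace 1 occurrence(s) of z with (y + z)
  => ( ( y + z ) * 1 ) >= 17
stmt 3: x := x + 1  -- replace 0 occurrence(s) of x with (x + 1)
  => ( ( y + z ) * 1 ) >= 17
stmt 2: y := x * x  -- replace 1 occurrence(s) of y with (x * x)
  => ( ( ( x * x ) + z ) * 1 ) >= 17
stmt 1: z := z * x  -- replace 1 occurrence(s) of z with (z * x)
  => ( ( ( x * x ) + ( z * x ) ) * 1 ) >= 17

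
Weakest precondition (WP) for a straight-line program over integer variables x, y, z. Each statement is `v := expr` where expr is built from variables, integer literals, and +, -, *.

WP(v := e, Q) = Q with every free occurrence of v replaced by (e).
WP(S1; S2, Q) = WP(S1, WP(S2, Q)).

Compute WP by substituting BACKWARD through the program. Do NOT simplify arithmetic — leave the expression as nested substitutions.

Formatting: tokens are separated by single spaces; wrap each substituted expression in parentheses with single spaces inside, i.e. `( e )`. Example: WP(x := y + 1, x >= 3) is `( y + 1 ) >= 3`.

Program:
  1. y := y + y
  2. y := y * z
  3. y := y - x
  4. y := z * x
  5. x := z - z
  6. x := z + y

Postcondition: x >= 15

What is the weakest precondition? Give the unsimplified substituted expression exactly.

Answer: ( z + ( z * x ) ) >= 15

Derivation:
post: x >= 15
stmt 6: x := z + y  -- replace 1 occurrence(s) of x with (z + y)
  => ( z + y ) >= 15
stmt 5: x := z - z  -- replace 0 occurrence(s) of x with (z - z)
  => ( z + y ) >= 15
stmt 4: y := z * x  -- replace 1 occurrence(s) of y with (z * x)
  => ( z + ( z * x ) ) >= 15
stmt 3: y := y - x  -- replace 0 occurrence(s) of y with (y - x)
  => ( z + ( z * x ) ) >= 15
stmt 2: y := y * z  -- replace 0 occurrence(s) of y with (y * z)
  => ( z + ( z * x ) ) >= 15
stmt 1: y := y + y  -- replace 0 occurrence(s) of y with (y + y)
  => ( z + ( z * x ) ) >= 15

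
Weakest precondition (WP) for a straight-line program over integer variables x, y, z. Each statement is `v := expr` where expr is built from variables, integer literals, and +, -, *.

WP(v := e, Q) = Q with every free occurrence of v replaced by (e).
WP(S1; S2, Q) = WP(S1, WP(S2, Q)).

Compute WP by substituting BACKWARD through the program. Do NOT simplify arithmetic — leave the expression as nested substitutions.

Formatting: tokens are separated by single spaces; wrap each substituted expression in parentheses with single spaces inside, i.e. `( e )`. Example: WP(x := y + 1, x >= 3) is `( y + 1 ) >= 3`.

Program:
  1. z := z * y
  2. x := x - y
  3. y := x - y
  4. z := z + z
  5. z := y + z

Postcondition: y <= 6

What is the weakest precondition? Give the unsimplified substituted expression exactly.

Answer: ( ( x - y ) - y ) <= 6

Derivation:
post: y <= 6
stmt 5: z := y + z  -- replace 0 occurrence(s) of z with (y + z)
  => y <= 6
stmt 4: z := z + z  -- replace 0 occurrence(s) of z with (z + z)
  => y <= 6
stmt 3: y := x - y  -- replace 1 occurrence(s) of y with (x - y)
  => ( x - y ) <= 6
stmt 2: x := x - y  -- replace 1 occurrence(s) of x with (x - y)
  => ( ( x - y ) - y ) <= 6
stmt 1: z := z * y  -- replace 0 occurrence(s) of z with (z * y)
  => ( ( x - y ) - y ) <= 6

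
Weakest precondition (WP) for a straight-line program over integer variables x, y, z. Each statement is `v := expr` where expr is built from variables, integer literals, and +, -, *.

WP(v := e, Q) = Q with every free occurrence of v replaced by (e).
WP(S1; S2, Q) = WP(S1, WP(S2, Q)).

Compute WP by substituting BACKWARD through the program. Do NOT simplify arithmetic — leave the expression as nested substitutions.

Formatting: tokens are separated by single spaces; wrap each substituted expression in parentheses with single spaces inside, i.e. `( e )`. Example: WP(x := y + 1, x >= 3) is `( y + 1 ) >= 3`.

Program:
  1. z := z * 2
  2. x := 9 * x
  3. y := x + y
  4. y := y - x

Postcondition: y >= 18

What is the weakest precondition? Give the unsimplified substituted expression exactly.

post: y >= 18
stmt 4: y := y - x  -- replace 1 occurrence(s) of y with (y - x)
  => ( y - x ) >= 18
stmt 3: y := x + y  -- replace 1 occurrence(s) of y with (x + y)
  => ( ( x + y ) - x ) >= 18
stmt 2: x := 9 * x  -- replace 2 occurrence(s) of x with (9 * x)
  => ( ( ( 9 * x ) + y ) - ( 9 * x ) ) >= 18
stmt 1: z := z * 2  -- replace 0 occurrence(s) of z with (z * 2)
  => ( ( ( 9 * x ) + y ) - ( 9 * x ) ) >= 18

Answer: ( ( ( 9 * x ) + y ) - ( 9 * x ) ) >= 18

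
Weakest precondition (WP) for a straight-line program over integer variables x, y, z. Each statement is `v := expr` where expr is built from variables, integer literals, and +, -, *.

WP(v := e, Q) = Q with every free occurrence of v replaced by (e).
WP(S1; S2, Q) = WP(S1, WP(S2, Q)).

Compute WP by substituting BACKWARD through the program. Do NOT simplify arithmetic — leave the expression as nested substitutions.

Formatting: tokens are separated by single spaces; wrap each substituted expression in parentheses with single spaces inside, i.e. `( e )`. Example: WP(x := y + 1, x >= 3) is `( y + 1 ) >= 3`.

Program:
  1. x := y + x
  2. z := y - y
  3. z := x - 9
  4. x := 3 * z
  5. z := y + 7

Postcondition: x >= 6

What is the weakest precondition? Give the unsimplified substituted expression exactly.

post: x >= 6
stmt 5: z := y + 7  -- replace 0 occurrence(s) of z with (y + 7)
  => x >= 6
stmt 4: x := 3 * z  -- replace 1 occurrence(s) of x with (3 * z)
  => ( 3 * z ) >= 6
stmt 3: z := x - 9  -- replace 1 occurrence(s) of z with (x - 9)
  => ( 3 * ( x - 9 ) ) >= 6
stmt 2: z := y - y  -- replace 0 occurrence(s) of z with (y - y)
  => ( 3 * ( x - 9 ) ) >= 6
stmt 1: x := y + x  -- replace 1 occurrence(s) of x with (y + x)
  => ( 3 * ( ( y + x ) - 9 ) ) >= 6

Answer: ( 3 * ( ( y + x ) - 9 ) ) >= 6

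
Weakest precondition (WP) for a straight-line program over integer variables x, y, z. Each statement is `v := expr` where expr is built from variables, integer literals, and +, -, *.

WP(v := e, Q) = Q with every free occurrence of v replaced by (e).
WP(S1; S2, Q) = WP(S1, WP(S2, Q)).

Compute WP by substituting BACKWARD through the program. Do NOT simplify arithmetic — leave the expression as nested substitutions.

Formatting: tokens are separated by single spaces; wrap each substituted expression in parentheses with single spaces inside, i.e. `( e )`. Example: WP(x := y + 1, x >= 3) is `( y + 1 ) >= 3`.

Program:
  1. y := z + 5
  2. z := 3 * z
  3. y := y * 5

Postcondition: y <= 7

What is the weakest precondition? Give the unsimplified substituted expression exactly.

Answer: ( ( z + 5 ) * 5 ) <= 7

Derivation:
post: y <= 7
stmt 3: y := y * 5  -- replace 1 occurrence(s) of y with (y * 5)
  => ( y * 5 ) <= 7
stmt 2: z := 3 * z  -- replace 0 occurrence(s) of z with (3 * z)
  => ( y * 5 ) <= 7
stmt 1: y := z + 5  -- replace 1 occurrence(s) of y with (z + 5)
  => ( ( z + 5 ) * 5 ) <= 7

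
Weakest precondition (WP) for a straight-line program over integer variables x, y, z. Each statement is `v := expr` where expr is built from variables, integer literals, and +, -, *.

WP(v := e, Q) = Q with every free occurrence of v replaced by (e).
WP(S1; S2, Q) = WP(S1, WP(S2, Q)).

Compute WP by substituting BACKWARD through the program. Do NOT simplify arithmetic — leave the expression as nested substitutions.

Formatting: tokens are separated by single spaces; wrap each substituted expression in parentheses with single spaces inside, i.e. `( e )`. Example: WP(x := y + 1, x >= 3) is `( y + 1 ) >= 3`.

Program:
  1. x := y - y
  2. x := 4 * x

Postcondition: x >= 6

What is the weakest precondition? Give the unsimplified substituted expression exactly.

post: x >= 6
stmt 2: x := 4 * x  -- replace 1 occurrence(s) of x with (4 * x)
  => ( 4 * x ) >= 6
stmt 1: x := y - y  -- replace 1 occurrence(s) of x with (y - y)
  => ( 4 * ( y - y ) ) >= 6

Answer: ( 4 * ( y - y ) ) >= 6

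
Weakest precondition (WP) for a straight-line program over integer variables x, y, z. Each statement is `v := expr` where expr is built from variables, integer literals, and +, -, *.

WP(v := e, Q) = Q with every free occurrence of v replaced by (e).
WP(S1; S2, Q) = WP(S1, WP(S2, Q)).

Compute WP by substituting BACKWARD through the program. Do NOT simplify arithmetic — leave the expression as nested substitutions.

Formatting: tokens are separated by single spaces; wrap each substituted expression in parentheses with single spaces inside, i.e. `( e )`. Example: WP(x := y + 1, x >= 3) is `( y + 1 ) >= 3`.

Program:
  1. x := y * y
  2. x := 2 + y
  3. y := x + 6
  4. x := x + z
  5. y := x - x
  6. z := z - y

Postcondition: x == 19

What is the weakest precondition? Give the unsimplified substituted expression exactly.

post: x == 19
stmt 6: z := z - y  -- replace 0 occurrence(s) of z with (z - y)
  => x == 19
stmt 5: y := x - x  -- replace 0 occurrence(s) of y with (x - x)
  => x == 19
stmt 4: x := x + z  -- replace 1 occurrence(s) of x with (x + z)
  => ( x + z ) == 19
stmt 3: y := x + 6  -- replace 0 occurrence(s) of y with (x + 6)
  => ( x + z ) == 19
stmt 2: x := 2 + y  -- replace 1 occurrence(s) of x with (2 + y)
  => ( ( 2 + y ) + z ) == 19
stmt 1: x := y * y  -- replace 0 occurrence(s) of x with (y * y)
  => ( ( 2 + y ) + z ) == 19

Answer: ( ( 2 + y ) + z ) == 19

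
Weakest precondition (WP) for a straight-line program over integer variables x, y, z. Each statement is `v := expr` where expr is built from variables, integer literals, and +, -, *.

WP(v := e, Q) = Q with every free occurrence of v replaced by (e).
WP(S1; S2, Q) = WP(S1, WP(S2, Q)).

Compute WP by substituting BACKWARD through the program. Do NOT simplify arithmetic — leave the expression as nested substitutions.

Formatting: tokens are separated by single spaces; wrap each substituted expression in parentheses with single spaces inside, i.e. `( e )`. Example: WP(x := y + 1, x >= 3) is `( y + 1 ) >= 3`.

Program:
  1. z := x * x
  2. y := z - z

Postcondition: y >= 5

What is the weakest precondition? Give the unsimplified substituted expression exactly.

Answer: ( ( x * x ) - ( x * x ) ) >= 5

Derivation:
post: y >= 5
stmt 2: y := z - z  -- replace 1 occurrence(s) of y with (z - z)
  => ( z - z ) >= 5
stmt 1: z := x * x  -- replace 2 occurrence(s) of z with (x * x)
  => ( ( x * x ) - ( x * x ) ) >= 5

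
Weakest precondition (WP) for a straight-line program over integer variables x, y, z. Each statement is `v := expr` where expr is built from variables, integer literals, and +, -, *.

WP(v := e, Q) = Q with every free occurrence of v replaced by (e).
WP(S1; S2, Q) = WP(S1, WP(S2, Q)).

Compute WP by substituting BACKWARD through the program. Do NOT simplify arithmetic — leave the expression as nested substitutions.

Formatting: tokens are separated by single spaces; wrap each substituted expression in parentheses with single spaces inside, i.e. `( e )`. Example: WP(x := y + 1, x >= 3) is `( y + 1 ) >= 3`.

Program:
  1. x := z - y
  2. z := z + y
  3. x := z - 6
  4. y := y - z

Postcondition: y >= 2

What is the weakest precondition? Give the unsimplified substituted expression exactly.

post: y >= 2
stmt 4: y := y - z  -- replace 1 occurrence(s) of y with (y - z)
  => ( y - z ) >= 2
stmt 3: x := z - 6  -- replace 0 occurrence(s) of x with (z - 6)
  => ( y - z ) >= 2
stmt 2: z := z + y  -- replace 1 occurrence(s) of z with (z + y)
  => ( y - ( z + y ) ) >= 2
stmt 1: x := z - y  -- replace 0 occurrence(s) of x with (z - y)
  => ( y - ( z + y ) ) >= 2

Answer: ( y - ( z + y ) ) >= 2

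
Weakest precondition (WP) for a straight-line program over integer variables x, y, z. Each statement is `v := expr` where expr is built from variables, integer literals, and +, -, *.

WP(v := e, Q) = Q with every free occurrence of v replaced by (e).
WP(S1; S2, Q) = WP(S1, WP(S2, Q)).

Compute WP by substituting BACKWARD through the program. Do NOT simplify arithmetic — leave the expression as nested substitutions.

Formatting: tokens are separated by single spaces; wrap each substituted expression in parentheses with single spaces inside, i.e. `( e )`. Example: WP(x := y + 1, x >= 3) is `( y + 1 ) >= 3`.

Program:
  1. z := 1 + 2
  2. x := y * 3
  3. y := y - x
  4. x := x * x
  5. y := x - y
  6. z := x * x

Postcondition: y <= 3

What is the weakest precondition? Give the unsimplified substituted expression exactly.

post: y <= 3
stmt 6: z := x * x  -- replace 0 occurrence(s) of z with (x * x)
  => y <= 3
stmt 5: y := x - y  -- replace 1 occurrence(s) of y with (x - y)
  => ( x - y ) <= 3
stmt 4: x := x * x  -- replace 1 occurrence(s) of x with (x * x)
  => ( ( x * x ) - y ) <= 3
stmt 3: y := y - x  -- replace 1 occurrence(s) of y with (y - x)
  => ( ( x * x ) - ( y - x ) ) <= 3
stmt 2: x := y * 3  -- replace 3 occurrence(s) of x with (y * 3)
  => ( ( ( y * 3 ) * ( y * 3 ) ) - ( y - ( y * 3 ) ) ) <= 3
stmt 1: z := 1 + 2  -- replace 0 occurrence(s) of z with (1 + 2)
  => ( ( ( y * 3 ) * ( y * 3 ) ) - ( y - ( y * 3 ) ) ) <= 3

Answer: ( ( ( y * 3 ) * ( y * 3 ) ) - ( y - ( y * 3 ) ) ) <= 3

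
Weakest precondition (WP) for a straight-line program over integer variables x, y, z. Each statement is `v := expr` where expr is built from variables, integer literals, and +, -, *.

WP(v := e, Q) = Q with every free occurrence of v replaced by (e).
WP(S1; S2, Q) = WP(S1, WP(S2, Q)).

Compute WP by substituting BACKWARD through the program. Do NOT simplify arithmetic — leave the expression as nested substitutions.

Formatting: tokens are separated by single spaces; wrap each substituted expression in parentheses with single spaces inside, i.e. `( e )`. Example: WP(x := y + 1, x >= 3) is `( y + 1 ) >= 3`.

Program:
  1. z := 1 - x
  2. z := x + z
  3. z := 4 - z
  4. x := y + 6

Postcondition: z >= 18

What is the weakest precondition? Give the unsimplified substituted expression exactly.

post: z >= 18
stmt 4: x := y + 6  -- replace 0 occurrence(s) of x with (y + 6)
  => z >= 18
stmt 3: z := 4 - z  -- replace 1 occurrence(s) of z with (4 - z)
  => ( 4 - z ) >= 18
stmt 2: z := x + z  -- replace 1 occurrence(s) of z with (x + z)
  => ( 4 - ( x + z ) ) >= 18
stmt 1: z := 1 - x  -- replace 1 occurrence(s) of z with (1 - x)
  => ( 4 - ( x + ( 1 - x ) ) ) >= 18

Answer: ( 4 - ( x + ( 1 - x ) ) ) >= 18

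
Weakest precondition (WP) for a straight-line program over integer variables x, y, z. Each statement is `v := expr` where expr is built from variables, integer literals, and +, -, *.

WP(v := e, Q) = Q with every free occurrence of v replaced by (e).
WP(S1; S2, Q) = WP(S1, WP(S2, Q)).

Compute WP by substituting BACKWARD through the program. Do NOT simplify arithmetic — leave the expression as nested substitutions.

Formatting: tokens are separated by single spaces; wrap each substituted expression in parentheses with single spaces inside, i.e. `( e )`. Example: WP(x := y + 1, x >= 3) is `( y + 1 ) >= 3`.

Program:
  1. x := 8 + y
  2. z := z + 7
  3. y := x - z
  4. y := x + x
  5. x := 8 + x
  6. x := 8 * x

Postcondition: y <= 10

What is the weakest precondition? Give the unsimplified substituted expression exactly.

post: y <= 10
stmt 6: x := 8 * x  -- replace 0 occurrence(s) of x with (8 * x)
  => y <= 10
stmt 5: x := 8 + x  -- replace 0 occurrence(s) of x with (8 + x)
  => y <= 10
stmt 4: y := x + x  -- replace 1 occurrence(s) of y with (x + x)
  => ( x + x ) <= 10
stmt 3: y := x - z  -- replace 0 occurrence(s) of y with (x - z)
  => ( x + x ) <= 10
stmt 2: z := z + 7  -- replace 0 occurrence(s) of z with (z + 7)
  => ( x + x ) <= 10
stmt 1: x := 8 + y  -- replace 2 occurrence(s) of x with (8 + y)
  => ( ( 8 + y ) + ( 8 + y ) ) <= 10

Answer: ( ( 8 + y ) + ( 8 + y ) ) <= 10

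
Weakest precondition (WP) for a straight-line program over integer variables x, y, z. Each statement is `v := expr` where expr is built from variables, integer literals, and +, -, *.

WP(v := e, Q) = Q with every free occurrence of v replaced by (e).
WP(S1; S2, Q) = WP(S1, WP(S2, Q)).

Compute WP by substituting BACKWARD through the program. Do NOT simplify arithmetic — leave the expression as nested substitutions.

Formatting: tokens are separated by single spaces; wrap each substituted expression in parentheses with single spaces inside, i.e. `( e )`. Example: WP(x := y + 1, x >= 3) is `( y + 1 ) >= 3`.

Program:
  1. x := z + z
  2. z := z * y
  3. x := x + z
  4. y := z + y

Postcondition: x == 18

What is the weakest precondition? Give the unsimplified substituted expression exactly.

post: x == 18
stmt 4: y := z + y  -- replace 0 occurrence(s) of y with (z + y)
  => x == 18
stmt 3: x := x + z  -- replace 1 occurrence(s) of x with (x + z)
  => ( x + z ) == 18
stmt 2: z := z * y  -- replace 1 occurrence(s) of z with (z * y)
  => ( x + ( z * y ) ) == 18
stmt 1: x := z + z  -- replace 1 occurrence(s) of x with (z + z)
  => ( ( z + z ) + ( z * y ) ) == 18

Answer: ( ( z + z ) + ( z * y ) ) == 18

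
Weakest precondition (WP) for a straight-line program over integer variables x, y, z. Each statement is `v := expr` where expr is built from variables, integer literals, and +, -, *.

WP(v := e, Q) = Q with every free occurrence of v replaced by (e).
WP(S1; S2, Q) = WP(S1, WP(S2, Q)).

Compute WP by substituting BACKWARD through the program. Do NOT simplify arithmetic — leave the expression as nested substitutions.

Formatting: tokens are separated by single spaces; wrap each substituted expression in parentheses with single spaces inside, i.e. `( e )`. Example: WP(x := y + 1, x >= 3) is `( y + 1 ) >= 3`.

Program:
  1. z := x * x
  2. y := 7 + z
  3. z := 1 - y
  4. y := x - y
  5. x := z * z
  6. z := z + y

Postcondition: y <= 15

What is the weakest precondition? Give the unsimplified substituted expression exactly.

post: y <= 15
stmt 6: z := z + y  -- replace 0 occurrence(s) of z with (z + y)
  => y <= 15
stmt 5: x := z * z  -- replace 0 occurrence(s) of x with (z * z)
  => y <= 15
stmt 4: y := x - y  -- replace 1 occurrence(s) of y with (x - y)
  => ( x - y ) <= 15
stmt 3: z := 1 - y  -- replace 0 occurrence(s) of z with (1 - y)
  => ( x - y ) <= 15
stmt 2: y := 7 + z  -- replace 1 occurrence(s) of y with (7 + z)
  => ( x - ( 7 + z ) ) <= 15
stmt 1: z := x * x  -- replace 1 occurrence(s) of z with (x * x)
  => ( x - ( 7 + ( x * x ) ) ) <= 15

Answer: ( x - ( 7 + ( x * x ) ) ) <= 15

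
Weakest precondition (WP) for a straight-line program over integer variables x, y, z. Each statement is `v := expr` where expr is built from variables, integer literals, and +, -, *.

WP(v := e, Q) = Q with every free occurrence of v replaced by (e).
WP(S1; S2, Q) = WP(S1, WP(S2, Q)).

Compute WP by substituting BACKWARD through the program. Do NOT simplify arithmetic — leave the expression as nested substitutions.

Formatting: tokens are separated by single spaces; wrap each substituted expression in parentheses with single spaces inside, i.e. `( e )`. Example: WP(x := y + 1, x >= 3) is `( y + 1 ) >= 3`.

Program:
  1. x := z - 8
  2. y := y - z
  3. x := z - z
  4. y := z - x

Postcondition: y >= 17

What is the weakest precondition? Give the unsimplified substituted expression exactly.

post: y >= 17
stmt 4: y := z - x  -- replace 1 occurrence(s) of y with (z - x)
  => ( z - x ) >= 17
stmt 3: x := z - z  -- replace 1 occurrence(s) of x with (z - z)
  => ( z - ( z - z ) ) >= 17
stmt 2: y := y - z  -- replace 0 occurrence(s) of y with (y - z)
  => ( z - ( z - z ) ) >= 17
stmt 1: x := z - 8  -- replace 0 occurrence(s) of x with (z - 8)
  => ( z - ( z - z ) ) >= 17

Answer: ( z - ( z - z ) ) >= 17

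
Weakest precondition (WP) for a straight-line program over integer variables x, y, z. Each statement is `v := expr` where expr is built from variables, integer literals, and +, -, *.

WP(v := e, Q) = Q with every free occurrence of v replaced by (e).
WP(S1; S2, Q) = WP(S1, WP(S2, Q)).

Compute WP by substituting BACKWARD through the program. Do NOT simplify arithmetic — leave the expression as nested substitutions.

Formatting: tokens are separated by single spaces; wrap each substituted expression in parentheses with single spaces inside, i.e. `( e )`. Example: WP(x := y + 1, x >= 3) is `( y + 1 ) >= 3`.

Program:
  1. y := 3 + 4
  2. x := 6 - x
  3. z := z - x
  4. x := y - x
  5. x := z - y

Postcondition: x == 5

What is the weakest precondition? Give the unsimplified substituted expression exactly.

post: x == 5
stmt 5: x := z - y  -- replace 1 occurrence(s) of x with (z - y)
  => ( z - y ) == 5
stmt 4: x := y - x  -- replace 0 occurrence(s) of x with (y - x)
  => ( z - y ) == 5
stmt 3: z := z - x  -- replace 1 occurrence(s) of z with (z - x)
  => ( ( z - x ) - y ) == 5
stmt 2: x := 6 - x  -- replace 1 occurrence(s) of x with (6 - x)
  => ( ( z - ( 6 - x ) ) - y ) == 5
stmt 1: y := 3 + 4  -- replace 1 occurrence(s) of y with (3 + 4)
  => ( ( z - ( 6 - x ) ) - ( 3 + 4 ) ) == 5

Answer: ( ( z - ( 6 - x ) ) - ( 3 + 4 ) ) == 5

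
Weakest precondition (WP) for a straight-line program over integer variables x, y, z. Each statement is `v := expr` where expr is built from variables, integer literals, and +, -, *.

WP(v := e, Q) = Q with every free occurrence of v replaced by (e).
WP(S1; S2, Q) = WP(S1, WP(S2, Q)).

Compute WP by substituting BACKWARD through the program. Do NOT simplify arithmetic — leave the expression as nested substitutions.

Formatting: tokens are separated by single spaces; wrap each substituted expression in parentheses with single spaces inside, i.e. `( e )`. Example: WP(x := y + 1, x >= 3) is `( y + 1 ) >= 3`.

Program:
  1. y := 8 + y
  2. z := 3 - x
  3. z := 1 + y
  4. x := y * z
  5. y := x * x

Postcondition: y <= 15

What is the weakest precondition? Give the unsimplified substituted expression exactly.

post: y <= 15
stmt 5: y := x * x  -- replace 1 occurrence(s) of y with (x * x)
  => ( x * x ) <= 15
stmt 4: x := y * z  -- replace 2 occurrence(s) of x with (y * z)
  => ( ( y * z ) * ( y * z ) ) <= 15
stmt 3: z := 1 + y  -- replace 2 occurrence(s) of z with (1 + y)
  => ( ( y * ( 1 + y ) ) * ( y * ( 1 + y ) ) ) <= 15
stmt 2: z := 3 - x  -- replace 0 occurrence(s) of z with (3 - x)
  => ( ( y * ( 1 + y ) ) * ( y * ( 1 + y ) ) ) <= 15
stmt 1: y := 8 + y  -- replace 4 occurrence(s) of y with (8 + y)
  => ( ( ( 8 + y ) * ( 1 + ( 8 + y ) ) ) * ( ( 8 + y ) * ( 1 + ( 8 + y ) ) ) ) <= 15

Answer: ( ( ( 8 + y ) * ( 1 + ( 8 + y ) ) ) * ( ( 8 + y ) * ( 1 + ( 8 + y ) ) ) ) <= 15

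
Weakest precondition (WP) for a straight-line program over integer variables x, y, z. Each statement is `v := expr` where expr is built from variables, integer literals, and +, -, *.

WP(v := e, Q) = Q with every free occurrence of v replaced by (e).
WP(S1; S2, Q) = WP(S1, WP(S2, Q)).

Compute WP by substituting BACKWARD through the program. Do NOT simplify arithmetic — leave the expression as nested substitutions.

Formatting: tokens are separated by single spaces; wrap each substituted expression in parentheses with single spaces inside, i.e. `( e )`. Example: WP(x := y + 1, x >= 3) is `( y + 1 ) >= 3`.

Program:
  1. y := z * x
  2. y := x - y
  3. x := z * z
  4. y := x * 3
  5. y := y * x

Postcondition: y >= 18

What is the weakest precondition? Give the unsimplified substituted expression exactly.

post: y >= 18
stmt 5: y := y * x  -- replace 1 occurrence(s) of y with (y * x)
  => ( y * x ) >= 18
stmt 4: y := x * 3  -- replace 1 occurrence(s) of y with (x * 3)
  => ( ( x * 3 ) * x ) >= 18
stmt 3: x := z * z  -- replace 2 occurrence(s) of x with (z * z)
  => ( ( ( z * z ) * 3 ) * ( z * z ) ) >= 18
stmt 2: y := x - y  -- replace 0 occurrence(s) of y with (x - y)
  => ( ( ( z * z ) * 3 ) * ( z * z ) ) >= 18
stmt 1: y := z * x  -- replace 0 occurrence(s) of y with (z * x)
  => ( ( ( z * z ) * 3 ) * ( z * z ) ) >= 18

Answer: ( ( ( z * z ) * 3 ) * ( z * z ) ) >= 18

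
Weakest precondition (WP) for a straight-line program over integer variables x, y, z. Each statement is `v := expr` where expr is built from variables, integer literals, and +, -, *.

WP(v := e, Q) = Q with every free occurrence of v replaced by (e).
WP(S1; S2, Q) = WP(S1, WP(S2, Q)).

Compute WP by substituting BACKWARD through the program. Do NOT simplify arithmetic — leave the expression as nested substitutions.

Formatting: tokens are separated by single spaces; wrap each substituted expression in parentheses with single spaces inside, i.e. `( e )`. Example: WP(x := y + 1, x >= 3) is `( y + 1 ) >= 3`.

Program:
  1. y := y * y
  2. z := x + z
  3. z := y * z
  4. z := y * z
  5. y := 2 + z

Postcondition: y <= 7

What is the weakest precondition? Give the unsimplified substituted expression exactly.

Answer: ( 2 + ( ( y * y ) * ( ( y * y ) * ( x + z ) ) ) ) <= 7

Derivation:
post: y <= 7
stmt 5: y := 2 + z  -- replace 1 occurrence(s) of y with (2 + z)
  => ( 2 + z ) <= 7
stmt 4: z := y * z  -- replace 1 occurrence(s) of z with (y * z)
  => ( 2 + ( y * z ) ) <= 7
stmt 3: z := y * z  -- replace 1 occurrence(s) of z with (y * z)
  => ( 2 + ( y * ( y * z ) ) ) <= 7
stmt 2: z := x + z  -- replace 1 occurrence(s) of z with (x + z)
  => ( 2 + ( y * ( y * ( x + z ) ) ) ) <= 7
stmt 1: y := y * y  -- replace 2 occurrence(s) of y with (y * y)
  => ( 2 + ( ( y * y ) * ( ( y * y ) * ( x + z ) ) ) ) <= 7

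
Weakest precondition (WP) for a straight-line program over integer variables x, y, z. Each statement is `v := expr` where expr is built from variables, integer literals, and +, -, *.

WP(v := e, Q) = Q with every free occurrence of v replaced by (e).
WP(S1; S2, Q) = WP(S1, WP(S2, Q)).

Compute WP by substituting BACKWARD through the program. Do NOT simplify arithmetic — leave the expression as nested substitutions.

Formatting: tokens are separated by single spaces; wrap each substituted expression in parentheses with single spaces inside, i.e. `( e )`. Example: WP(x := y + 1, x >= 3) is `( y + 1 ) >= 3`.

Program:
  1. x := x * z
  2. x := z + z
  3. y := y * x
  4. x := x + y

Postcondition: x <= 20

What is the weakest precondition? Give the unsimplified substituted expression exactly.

Answer: ( ( z + z ) + ( y * ( z + z ) ) ) <= 20

Derivation:
post: x <= 20
stmt 4: x := x + y  -- replace 1 occurrence(s) of x with (x + y)
  => ( x + y ) <= 20
stmt 3: y := y * x  -- replace 1 occurrence(s) of y with (y * x)
  => ( x + ( y * x ) ) <= 20
stmt 2: x := z + z  -- replace 2 occurrence(s) of x with (z + z)
  => ( ( z + z ) + ( y * ( z + z ) ) ) <= 20
stmt 1: x := x * z  -- replace 0 occurrence(s) of x with (x * z)
  => ( ( z + z ) + ( y * ( z + z ) ) ) <= 20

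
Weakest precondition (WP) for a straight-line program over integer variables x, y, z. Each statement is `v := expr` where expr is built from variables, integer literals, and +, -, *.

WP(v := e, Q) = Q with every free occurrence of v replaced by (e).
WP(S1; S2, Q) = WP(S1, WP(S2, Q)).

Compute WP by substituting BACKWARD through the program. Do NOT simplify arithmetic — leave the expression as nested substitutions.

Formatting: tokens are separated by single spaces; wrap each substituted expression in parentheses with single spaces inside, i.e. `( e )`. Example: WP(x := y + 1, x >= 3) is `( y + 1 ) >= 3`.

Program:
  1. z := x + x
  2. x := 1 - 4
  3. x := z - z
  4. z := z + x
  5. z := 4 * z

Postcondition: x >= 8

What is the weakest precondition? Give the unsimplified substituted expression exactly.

Answer: ( ( x + x ) - ( x + x ) ) >= 8

Derivation:
post: x >= 8
stmt 5: z := 4 * z  -- replace 0 occurrence(s) of z with (4 * z)
  => x >= 8
stmt 4: z := z + x  -- replace 0 occurrence(s) of z with (z + x)
  => x >= 8
stmt 3: x := z - z  -- replace 1 occurrence(s) of x with (z - z)
  => ( z - z ) >= 8
stmt 2: x := 1 - 4  -- replace 0 occurrence(s) of x with (1 - 4)
  => ( z - z ) >= 8
stmt 1: z := x + x  -- replace 2 occurrence(s) of z with (x + x)
  => ( ( x + x ) - ( x + x ) ) >= 8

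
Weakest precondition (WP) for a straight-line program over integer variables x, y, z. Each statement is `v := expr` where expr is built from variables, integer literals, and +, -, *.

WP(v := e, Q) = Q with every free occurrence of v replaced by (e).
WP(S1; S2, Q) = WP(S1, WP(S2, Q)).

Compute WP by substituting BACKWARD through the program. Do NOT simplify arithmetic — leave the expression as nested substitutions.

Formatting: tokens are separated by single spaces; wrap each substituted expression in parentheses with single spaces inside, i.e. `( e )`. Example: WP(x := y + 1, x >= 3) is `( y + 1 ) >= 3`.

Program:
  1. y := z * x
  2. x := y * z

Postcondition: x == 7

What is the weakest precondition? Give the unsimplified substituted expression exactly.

Answer: ( ( z * x ) * z ) == 7

Derivation:
post: x == 7
stmt 2: x := y * z  -- replace 1 occurrence(s) of x with (y * z)
  => ( y * z ) == 7
stmt 1: y := z * x  -- replace 1 occurrence(s) of y with (z * x)
  => ( ( z * x ) * z ) == 7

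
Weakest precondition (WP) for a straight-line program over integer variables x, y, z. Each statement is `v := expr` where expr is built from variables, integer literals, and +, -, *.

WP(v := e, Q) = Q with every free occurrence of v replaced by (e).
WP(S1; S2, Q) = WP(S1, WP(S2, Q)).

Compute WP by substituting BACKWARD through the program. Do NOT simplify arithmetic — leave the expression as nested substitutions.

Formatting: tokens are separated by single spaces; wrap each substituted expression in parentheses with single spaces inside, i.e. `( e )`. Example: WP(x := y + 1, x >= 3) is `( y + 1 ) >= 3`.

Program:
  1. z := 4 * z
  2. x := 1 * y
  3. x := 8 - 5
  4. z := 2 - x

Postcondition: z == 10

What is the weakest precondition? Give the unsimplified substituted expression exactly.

post: z == 10
stmt 4: z := 2 - x  -- replace 1 occurrence(s) of z with (2 - x)
  => ( 2 - x ) == 10
stmt 3: x := 8 - 5  -- replace 1 occurrence(s) of x with (8 - 5)
  => ( 2 - ( 8 - 5 ) ) == 10
stmt 2: x := 1 * y  -- replace 0 occurrence(s) of x with (1 * y)
  => ( 2 - ( 8 - 5 ) ) == 10
stmt 1: z := 4 * z  -- replace 0 occurrence(s) of z with (4 * z)
  => ( 2 - ( 8 - 5 ) ) == 10

Answer: ( 2 - ( 8 - 5 ) ) == 10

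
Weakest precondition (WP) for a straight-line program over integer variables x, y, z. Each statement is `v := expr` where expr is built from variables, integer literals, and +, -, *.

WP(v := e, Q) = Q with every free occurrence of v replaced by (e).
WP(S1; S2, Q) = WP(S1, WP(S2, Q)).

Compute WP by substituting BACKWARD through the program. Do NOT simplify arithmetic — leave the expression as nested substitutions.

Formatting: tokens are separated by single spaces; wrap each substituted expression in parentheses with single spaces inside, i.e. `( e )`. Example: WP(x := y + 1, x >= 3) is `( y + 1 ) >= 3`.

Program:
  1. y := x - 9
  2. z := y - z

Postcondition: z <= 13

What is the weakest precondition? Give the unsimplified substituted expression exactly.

Answer: ( ( x - 9 ) - z ) <= 13

Derivation:
post: z <= 13
stmt 2: z := y - z  -- replace 1 occurrence(s) of z with (y - z)
  => ( y - z ) <= 13
stmt 1: y := x - 9  -- replace 1 occurrence(s) of y with (x - 9)
  => ( ( x - 9 ) - z ) <= 13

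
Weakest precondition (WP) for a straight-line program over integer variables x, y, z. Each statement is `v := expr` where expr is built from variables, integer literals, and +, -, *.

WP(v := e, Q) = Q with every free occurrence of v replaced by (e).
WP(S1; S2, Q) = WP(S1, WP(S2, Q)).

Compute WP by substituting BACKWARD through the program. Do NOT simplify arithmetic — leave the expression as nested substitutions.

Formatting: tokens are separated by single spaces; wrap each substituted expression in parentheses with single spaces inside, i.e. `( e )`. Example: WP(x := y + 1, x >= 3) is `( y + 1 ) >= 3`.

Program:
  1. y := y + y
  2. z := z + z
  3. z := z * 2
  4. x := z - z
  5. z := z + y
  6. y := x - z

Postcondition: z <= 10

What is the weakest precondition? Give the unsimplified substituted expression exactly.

Answer: ( ( ( z + z ) * 2 ) + ( y + y ) ) <= 10

Derivation:
post: z <= 10
stmt 6: y := x - z  -- replace 0 occurrence(s) of y with (x - z)
  => z <= 10
stmt 5: z := z + y  -- replace 1 occurrence(s) of z with (z + y)
  => ( z + y ) <= 10
stmt 4: x := z - z  -- replace 0 occurrence(s) of x with (z - z)
  => ( z + y ) <= 10
stmt 3: z := z * 2  -- replace 1 occurrence(s) of z with (z * 2)
  => ( ( z * 2 ) + y ) <= 10
stmt 2: z := z + z  -- replace 1 occurrence(s) of z with (z + z)
  => ( ( ( z + z ) * 2 ) + y ) <= 10
stmt 1: y := y + y  -- replace 1 occurrence(s) of y with (y + y)
  => ( ( ( z + z ) * 2 ) + ( y + y ) ) <= 10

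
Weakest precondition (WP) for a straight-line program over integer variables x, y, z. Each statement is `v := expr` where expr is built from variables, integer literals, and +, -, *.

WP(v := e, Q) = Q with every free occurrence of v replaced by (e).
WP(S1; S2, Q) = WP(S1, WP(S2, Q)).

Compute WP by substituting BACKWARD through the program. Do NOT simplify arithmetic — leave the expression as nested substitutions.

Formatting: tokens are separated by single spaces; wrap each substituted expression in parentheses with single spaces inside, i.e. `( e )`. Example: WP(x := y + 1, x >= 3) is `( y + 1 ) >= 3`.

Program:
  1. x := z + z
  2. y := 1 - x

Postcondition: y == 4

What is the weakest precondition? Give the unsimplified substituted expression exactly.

Answer: ( 1 - ( z + z ) ) == 4

Derivation:
post: y == 4
stmt 2: y := 1 - x  -- replace 1 occurrence(s) of y with (1 - x)
  => ( 1 - x ) == 4
stmt 1: x := z + z  -- replace 1 occurrence(s) of x with (z + z)
  => ( 1 - ( z + z ) ) == 4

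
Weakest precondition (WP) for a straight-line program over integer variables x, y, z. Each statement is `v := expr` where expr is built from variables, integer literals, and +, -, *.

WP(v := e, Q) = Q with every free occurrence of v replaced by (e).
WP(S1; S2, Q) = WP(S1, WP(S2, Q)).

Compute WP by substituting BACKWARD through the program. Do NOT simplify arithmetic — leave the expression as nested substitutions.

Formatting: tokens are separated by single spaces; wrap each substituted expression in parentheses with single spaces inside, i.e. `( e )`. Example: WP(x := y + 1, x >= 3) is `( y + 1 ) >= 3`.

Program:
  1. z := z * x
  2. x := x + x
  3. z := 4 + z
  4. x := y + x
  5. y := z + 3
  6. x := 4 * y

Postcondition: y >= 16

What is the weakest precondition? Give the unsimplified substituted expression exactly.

Answer: ( ( 4 + ( z * x ) ) + 3 ) >= 16

Derivation:
post: y >= 16
stmt 6: x := 4 * y  -- replace 0 occurrence(s) of x with (4 * y)
  => y >= 16
stmt 5: y := z + 3  -- replace 1 occurrence(s) of y with (z + 3)
  => ( z + 3 ) >= 16
stmt 4: x := y + x  -- replace 0 occurrence(s) of x with (y + x)
  => ( z + 3 ) >= 16
stmt 3: z := 4 + z  -- replace 1 occurrence(s) of z with (4 + z)
  => ( ( 4 + z ) + 3 ) >= 16
stmt 2: x := x + x  -- replace 0 occurrence(s) of x with (x + x)
  => ( ( 4 + z ) + 3 ) >= 16
stmt 1: z := z * x  -- replace 1 occurrence(s) of z with (z * x)
  => ( ( 4 + ( z * x ) ) + 3 ) >= 16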